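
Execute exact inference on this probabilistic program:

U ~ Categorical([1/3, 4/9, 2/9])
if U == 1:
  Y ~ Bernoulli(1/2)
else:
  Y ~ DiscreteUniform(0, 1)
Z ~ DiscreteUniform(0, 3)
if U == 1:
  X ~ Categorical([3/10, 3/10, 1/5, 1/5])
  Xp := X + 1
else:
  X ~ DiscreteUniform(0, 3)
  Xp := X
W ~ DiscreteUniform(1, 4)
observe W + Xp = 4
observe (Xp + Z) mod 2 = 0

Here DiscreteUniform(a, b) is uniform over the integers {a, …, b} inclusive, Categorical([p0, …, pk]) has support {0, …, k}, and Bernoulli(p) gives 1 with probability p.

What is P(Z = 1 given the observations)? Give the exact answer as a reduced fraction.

Enumerate traces; 44 have nonzero weight after conditioning:
  (U=0, Y=0, Z=0, X=0, W=4) weight 1/384
  (U=0, Y=0, Z=0, X=2, W=2) weight 1/384
  (U=0, Y=0, Z=1, X=1, W=3) weight 1/384
  (U=0, Y=0, Z=1, X=3, W=1) weight 1/384
  (U=0, Y=0, Z=2, X=0, W=4) weight 1/384
  (U=0, Y=0, Z=2, X=2, W=2) weight 1/384
  (U=0, Y=0, Z=3, X=1, W=3) weight 1/384
  (U=0, Y=0, Z=3, X=3, W=1) weight 1/384
  … 36 more
Group by Z:
  weight(Z=0) = 37/1440
  weight(Z=1) = 1/32
  weight(Z=2) = 37/1440
  weight(Z=3) = 1/32
Total weight = 37/1440 + 1/32 + 37/1440 + 1/32 = 41/360
P(Z=0 | obs) = 37/1440 / 41/360 = 37/164
P(Z=1 | obs) = 1/32 / 41/360 = 45/164
P(Z=2 | obs) = 37/1440 / 41/360 = 37/164
P(Z=3 | obs) = 1/32 / 41/360 = 45/164

P(Z = 1 | obs) = 45/164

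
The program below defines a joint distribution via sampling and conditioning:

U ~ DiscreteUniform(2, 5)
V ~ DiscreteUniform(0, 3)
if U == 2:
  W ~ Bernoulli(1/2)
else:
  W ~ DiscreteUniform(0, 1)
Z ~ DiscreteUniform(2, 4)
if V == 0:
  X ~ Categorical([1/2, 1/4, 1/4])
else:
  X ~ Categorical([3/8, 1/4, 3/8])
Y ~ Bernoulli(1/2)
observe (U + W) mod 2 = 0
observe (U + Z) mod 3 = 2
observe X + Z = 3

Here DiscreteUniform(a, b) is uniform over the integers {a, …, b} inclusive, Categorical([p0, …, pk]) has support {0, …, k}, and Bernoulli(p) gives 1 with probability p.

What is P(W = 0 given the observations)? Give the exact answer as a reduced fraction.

P(W = 0 | obs) = 13/34

Enumerate traces; 24 have nonzero weight after conditioning:
  (U=2, V=0, W=0, Z=3, X=0, Y=0) weight 1/384
  (U=2, V=0, W=0, Z=3, X=0, Y=1) weight 1/384
  (U=2, V=1, W=0, Z=3, X=0, Y=0) weight 1/512
  (U=2, V=1, W=0, Z=3, X=0, Y=1) weight 1/512
  (U=2, V=2, W=0, Z=3, X=0, Y=0) weight 1/512
  (U=2, V=2, W=0, Z=3, X=0, Y=1) weight 1/512
  (U=2, V=3, W=0, Z=3, X=0, Y=0) weight 1/512
  (U=2, V=3, W=0, Z=3, X=0, Y=1) weight 1/512
  (U=3, V=0, W=1, Z=2, X=1, Y=0) weight 1/768
  … 15 more
Group by W:
  weight(W=0) = 13/768
  weight(W=1) = 7/256
Total weight = 13/768 + 7/256 = 17/384
P(W=0 | obs) = 13/768 / 17/384 = 13/34
P(W=1 | obs) = 7/256 / 17/384 = 21/34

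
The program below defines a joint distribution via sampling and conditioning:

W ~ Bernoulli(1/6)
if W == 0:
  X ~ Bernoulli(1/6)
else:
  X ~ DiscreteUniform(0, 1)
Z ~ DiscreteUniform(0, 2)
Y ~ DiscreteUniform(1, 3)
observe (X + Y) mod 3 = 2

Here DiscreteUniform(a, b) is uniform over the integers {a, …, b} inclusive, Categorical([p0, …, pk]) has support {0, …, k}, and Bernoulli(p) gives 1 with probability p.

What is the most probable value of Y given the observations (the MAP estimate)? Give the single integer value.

Enumerate traces; 12 have nonzero weight after conditioning:
  (W=0, X=0, Z=0, Y=2) weight 25/324
  (W=0, X=0, Z=1, Y=2) weight 25/324
  (W=0, X=0, Z=2, Y=2) weight 25/324
  (W=0, X=1, Z=0, Y=1) weight 5/324
  (W=0, X=1, Z=1, Y=1) weight 5/324
  (W=0, X=1, Z=2, Y=1) weight 5/324
  (W=1, X=0, Z=0, Y=2) weight 1/108
  (W=1, X=0, Z=1, Y=2) weight 1/108
  … 4 more
Group by Y:
  weight(Y=1) = 2/27
  weight(Y=2) = 7/27
Total weight = 2/27 + 7/27 = 1/3
P(Y=1 | obs) = 2/27 / 1/3 = 2/9
P(Y=2 | obs) = 7/27 / 1/3 = 7/9
argmax = 2

argmax_v P(Y = v | obs) = 2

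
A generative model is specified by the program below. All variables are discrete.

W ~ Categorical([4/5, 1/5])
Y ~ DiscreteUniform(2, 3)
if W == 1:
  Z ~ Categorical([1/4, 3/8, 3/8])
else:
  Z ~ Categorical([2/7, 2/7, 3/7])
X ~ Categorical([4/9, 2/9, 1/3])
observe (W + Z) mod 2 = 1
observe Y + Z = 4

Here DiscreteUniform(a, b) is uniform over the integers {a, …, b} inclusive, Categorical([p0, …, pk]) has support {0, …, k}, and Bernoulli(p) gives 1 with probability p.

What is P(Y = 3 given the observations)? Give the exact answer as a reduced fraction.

Enumerate traces; 6 have nonzero weight after conditioning:
  (W=0, Y=3, Z=1, X=0) weight 16/315
  (W=0, Y=3, Z=1, X=1) weight 8/315
  (W=0, Y=3, Z=1, X=2) weight 4/105
  (W=1, Y=2, Z=2, X=0) weight 1/60
  (W=1, Y=2, Z=2, X=1) weight 1/120
  (W=1, Y=2, Z=2, X=2) weight 1/80
Group by Y:
  weight(Y=2) = 3/80
  weight(Y=3) = 4/35
Total weight = 3/80 + 4/35 = 17/112
P(Y=2 | obs) = 3/80 / 17/112 = 21/85
P(Y=3 | obs) = 4/35 / 17/112 = 64/85

P(Y = 3 | obs) = 64/85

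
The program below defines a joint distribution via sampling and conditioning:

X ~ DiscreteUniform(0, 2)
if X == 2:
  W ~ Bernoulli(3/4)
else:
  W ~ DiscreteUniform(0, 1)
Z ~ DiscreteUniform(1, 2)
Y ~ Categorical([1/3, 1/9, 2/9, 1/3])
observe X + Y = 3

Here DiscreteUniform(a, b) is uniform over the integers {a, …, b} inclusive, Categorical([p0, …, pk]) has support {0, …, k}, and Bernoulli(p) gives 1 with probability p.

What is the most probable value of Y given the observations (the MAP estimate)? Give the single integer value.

argmax_v P(Y = v | obs) = 3

Enumerate traces; 12 have nonzero weight after conditioning:
  (X=0, W=0, Z=1, Y=3) weight 1/36
  (X=0, W=0, Z=2, Y=3) weight 1/36
  (X=0, W=1, Z=1, Y=3) weight 1/36
  (X=0, W=1, Z=2, Y=3) weight 1/36
  (X=1, W=0, Z=1, Y=2) weight 1/54
  (X=1, W=0, Z=2, Y=2) weight 1/54
  (X=1, W=1, Z=1, Y=2) weight 1/54
  (X=1, W=1, Z=2, Y=2) weight 1/54
  (X=2, W=0, Z=1, Y=1) weight 1/216
  … 3 more
Group by Y:
  weight(Y=1) = 1/27
  weight(Y=2) = 2/27
  weight(Y=3) = 1/9
Total weight = 1/27 + 2/27 + 1/9 = 2/9
P(Y=1 | obs) = 1/27 / 2/9 = 1/6
P(Y=2 | obs) = 2/27 / 2/9 = 1/3
P(Y=3 | obs) = 1/9 / 2/9 = 1/2
argmax = 3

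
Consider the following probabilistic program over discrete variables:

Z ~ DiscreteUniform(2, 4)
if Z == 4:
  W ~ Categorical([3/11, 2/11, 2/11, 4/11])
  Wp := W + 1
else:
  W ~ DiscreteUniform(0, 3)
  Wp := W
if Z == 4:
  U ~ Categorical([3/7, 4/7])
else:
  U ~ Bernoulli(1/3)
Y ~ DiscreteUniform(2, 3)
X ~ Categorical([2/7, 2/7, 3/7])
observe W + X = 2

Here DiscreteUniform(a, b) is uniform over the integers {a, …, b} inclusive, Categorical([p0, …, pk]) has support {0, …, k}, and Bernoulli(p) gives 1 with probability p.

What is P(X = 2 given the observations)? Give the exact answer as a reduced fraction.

P(X = 2 | obs) = 17/37

Enumerate traces; 36 have nonzero weight after conditioning:
  (Z=2, W=0, U=0, Y=2, X=2) weight 1/84
  (Z=2, W=0, U=0, Y=3, X=2) weight 1/84
  (Z=2, W=0, U=1, Y=2, X=2) weight 1/168
  (Z=2, W=0, U=1, Y=3, X=2) weight 1/168
  (Z=2, W=1, U=0, Y=2, X=1) weight 1/126
  (Z=2, W=1, U=0, Y=3, X=1) weight 1/126
  (Z=2, W=1, U=1, Y=2, X=1) weight 1/252
  (Z=2, W=1, U=1, Y=3, X=1) weight 1/252
  (Z=2, W=2, U=0, Y=2, X=0) weight 1/126
  … 27 more
Group by X:
  weight(X=0) = 5/77
  weight(X=1) = 5/77
  weight(X=2) = 17/154
Total weight = 5/77 + 5/77 + 17/154 = 37/154
P(X=0 | obs) = 5/77 / 37/154 = 10/37
P(X=1 | obs) = 5/77 / 37/154 = 10/37
P(X=2 | obs) = 17/154 / 37/154 = 17/37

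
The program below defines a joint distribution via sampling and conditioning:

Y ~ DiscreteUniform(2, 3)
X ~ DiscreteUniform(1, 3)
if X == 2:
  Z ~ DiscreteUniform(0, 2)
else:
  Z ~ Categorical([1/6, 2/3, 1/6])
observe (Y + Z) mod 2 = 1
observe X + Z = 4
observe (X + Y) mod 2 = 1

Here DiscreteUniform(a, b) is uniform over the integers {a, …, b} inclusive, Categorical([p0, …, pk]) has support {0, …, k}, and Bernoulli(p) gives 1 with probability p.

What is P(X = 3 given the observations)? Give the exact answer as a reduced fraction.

Enumerate traces; 2 have nonzero weight after conditioning:
  (Y=2, X=3, Z=1) weight 1/9
  (Y=3, X=2, Z=2) weight 1/18
Group by X:
  weight(X=2) = 1/18
  weight(X=3) = 1/9
Total weight = 1/18 + 1/9 = 1/6
P(X=2 | obs) = 1/18 / 1/6 = 1/3
P(X=3 | obs) = 1/9 / 1/6 = 2/3

P(X = 3 | obs) = 2/3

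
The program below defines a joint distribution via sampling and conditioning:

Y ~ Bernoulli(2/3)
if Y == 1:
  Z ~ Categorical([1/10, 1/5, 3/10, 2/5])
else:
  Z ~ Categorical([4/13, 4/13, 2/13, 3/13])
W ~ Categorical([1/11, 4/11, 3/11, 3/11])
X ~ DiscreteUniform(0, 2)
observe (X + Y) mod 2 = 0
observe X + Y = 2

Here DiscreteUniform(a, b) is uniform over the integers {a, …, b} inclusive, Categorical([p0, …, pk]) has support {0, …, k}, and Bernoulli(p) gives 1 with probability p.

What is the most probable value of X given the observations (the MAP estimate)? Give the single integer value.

Enumerate traces; 32 have nonzero weight after conditioning:
  (Y=0, Z=0, W=0, X=2) weight 4/1287
  (Y=0, Z=0, W=1, X=2) weight 16/1287
  (Y=0, Z=0, W=2, X=2) weight 4/429
  (Y=0, Z=0, W=3, X=2) weight 4/429
  (Y=0, Z=1, W=0, X=2) weight 4/1287
  (Y=0, Z=1, W=1, X=2) weight 16/1287
  (Y=0, Z=1, W=2, X=2) weight 4/429
  (Y=0, Z=1, W=3, X=2) weight 4/429
  (Y=1, Z=0, W=0, X=1) weight 1/495
  … 23 more
Group by X:
  weight(X=1) = 2/9
  weight(X=2) = 1/9
Total weight = 2/9 + 1/9 = 1/3
P(X=1 | obs) = 2/9 / 1/3 = 2/3
P(X=2 | obs) = 1/9 / 1/3 = 1/3
argmax = 1

argmax_v P(X = v | obs) = 1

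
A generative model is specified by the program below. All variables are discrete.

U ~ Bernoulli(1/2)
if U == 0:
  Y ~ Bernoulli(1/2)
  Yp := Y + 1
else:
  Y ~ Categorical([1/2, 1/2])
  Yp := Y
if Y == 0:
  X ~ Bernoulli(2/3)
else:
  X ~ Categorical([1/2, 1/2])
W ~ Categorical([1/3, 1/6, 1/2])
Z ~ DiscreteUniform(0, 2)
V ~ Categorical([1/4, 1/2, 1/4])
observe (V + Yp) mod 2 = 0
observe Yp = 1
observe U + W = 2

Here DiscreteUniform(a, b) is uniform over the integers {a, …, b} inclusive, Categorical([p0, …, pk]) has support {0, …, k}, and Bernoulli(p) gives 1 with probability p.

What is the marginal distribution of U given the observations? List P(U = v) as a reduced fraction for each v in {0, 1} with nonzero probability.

P(U=0) = 3/4, P(U=1) = 1/4

Enumerate traces; 12 have nonzero weight after conditioning:
  (U=0, Y=0, X=0, W=2, Z=0, V=1) weight 1/144
  (U=0, Y=0, X=0, W=2, Z=1, V=1) weight 1/144
  (U=0, Y=0, X=0, W=2, Z=2, V=1) weight 1/144
  (U=0, Y=0, X=1, W=2, Z=0, V=1) weight 1/72
  (U=0, Y=0, X=1, W=2, Z=1, V=1) weight 1/72
  (U=0, Y=0, X=1, W=2, Z=2, V=1) weight 1/72
  (U=1, Y=1, X=0, W=1, Z=0, V=1) weight 1/288
  (U=1, Y=1, X=0, W=1, Z=1, V=1) weight 1/288
  … 4 more
Group by U:
  weight(U=0) = 1/16
  weight(U=1) = 1/48
Total weight = 1/16 + 1/48 = 1/12
P(U=0 | obs) = 1/16 / 1/12 = 3/4
P(U=1 | obs) = 1/48 / 1/12 = 1/4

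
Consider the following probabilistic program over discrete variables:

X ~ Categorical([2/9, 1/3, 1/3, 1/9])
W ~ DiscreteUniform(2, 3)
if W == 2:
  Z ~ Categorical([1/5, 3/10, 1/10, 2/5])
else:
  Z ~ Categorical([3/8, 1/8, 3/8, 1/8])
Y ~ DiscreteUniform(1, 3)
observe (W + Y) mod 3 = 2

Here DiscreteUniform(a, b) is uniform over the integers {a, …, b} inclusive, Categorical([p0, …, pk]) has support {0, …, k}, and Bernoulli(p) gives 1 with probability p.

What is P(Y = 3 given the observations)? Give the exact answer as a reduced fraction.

P(Y = 3 | obs) = 1/2

Enumerate traces; 32 have nonzero weight after conditioning:
  (X=0, W=2, Z=0, Y=3) weight 1/135
  (X=0, W=2, Z=1, Y=3) weight 1/90
  (X=0, W=2, Z=2, Y=3) weight 1/270
  (X=0, W=2, Z=3, Y=3) weight 2/135
  (X=0, W=3, Z=0, Y=2) weight 1/72
  (X=0, W=3, Z=1, Y=2) weight 1/216
  (X=0, W=3, Z=2, Y=2) weight 1/72
  (X=0, W=3, Z=3, Y=2) weight 1/216
  … 24 more
Group by Y:
  weight(Y=2) = 1/6
  weight(Y=3) = 1/6
Total weight = 1/6 + 1/6 = 1/3
P(Y=2 | obs) = 1/6 / 1/3 = 1/2
P(Y=3 | obs) = 1/6 / 1/3 = 1/2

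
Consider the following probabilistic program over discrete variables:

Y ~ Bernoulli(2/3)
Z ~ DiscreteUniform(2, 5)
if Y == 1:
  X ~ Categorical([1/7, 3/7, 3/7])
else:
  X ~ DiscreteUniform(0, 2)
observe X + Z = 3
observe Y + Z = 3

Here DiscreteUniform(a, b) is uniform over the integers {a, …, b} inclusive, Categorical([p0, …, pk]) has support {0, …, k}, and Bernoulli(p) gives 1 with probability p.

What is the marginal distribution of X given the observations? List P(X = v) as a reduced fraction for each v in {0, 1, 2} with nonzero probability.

Enumerate traces; 2 have nonzero weight after conditioning:
  (Y=0, Z=3, X=0) weight 1/36
  (Y=1, Z=2, X=1) weight 1/14
Group by X:
  weight(X=0) = 1/36
  weight(X=1) = 1/14
Total weight = 1/36 + 1/14 = 25/252
P(X=0 | obs) = 1/36 / 25/252 = 7/25
P(X=1 | obs) = 1/14 / 25/252 = 18/25

P(X=0) = 7/25, P(X=1) = 18/25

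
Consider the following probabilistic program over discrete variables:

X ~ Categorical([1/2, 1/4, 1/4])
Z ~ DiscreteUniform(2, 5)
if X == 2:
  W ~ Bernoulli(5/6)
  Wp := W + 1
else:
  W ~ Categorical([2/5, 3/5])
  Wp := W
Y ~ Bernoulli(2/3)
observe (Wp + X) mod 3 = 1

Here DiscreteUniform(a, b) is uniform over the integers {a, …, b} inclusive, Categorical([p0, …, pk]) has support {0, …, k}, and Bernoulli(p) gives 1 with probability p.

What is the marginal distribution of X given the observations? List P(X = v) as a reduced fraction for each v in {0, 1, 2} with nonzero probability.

Enumerate traces; 24 have nonzero weight after conditioning:
  (X=0, Z=2, W=1, Y=0) weight 1/40
  (X=0, Z=2, W=1, Y=1) weight 1/20
  (X=0, Z=3, W=1, Y=0) weight 1/40
  (X=0, Z=3, W=1, Y=1) weight 1/20
  (X=0, Z=4, W=1, Y=0) weight 1/40
  (X=0, Z=4, W=1, Y=1) weight 1/20
  (X=0, Z=5, W=1, Y=0) weight 1/40
  (X=0, Z=5, W=1, Y=1) weight 1/20
  (X=1, Z=2, W=0, Y=0) weight 1/120
  (X=2, Z=2, W=1, Y=0) weight 5/288
  … 14 more
Group by X:
  weight(X=0) = 3/10
  weight(X=1) = 1/10
  weight(X=2) = 5/24
Total weight = 3/10 + 1/10 + 5/24 = 73/120
P(X=0 | obs) = 3/10 / 73/120 = 36/73
P(X=1 | obs) = 1/10 / 73/120 = 12/73
P(X=2 | obs) = 5/24 / 73/120 = 25/73

P(X=0) = 36/73, P(X=1) = 12/73, P(X=2) = 25/73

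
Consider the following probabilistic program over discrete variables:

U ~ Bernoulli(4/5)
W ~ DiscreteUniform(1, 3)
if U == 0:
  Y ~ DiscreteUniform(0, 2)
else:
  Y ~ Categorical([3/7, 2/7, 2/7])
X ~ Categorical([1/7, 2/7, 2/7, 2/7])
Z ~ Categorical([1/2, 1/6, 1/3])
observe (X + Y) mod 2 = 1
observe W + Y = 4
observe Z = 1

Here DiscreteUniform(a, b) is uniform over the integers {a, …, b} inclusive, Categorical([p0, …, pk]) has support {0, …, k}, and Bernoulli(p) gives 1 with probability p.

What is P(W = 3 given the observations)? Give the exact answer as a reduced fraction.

Enumerate traces; 8 have nonzero weight after conditioning:
  (U=0, W=2, Y=2, X=1, Z=1) weight 1/945
  (U=0, W=2, Y=2, X=3, Z=1) weight 1/945
  (U=0, W=3, Y=1, X=0, Z=1) weight 1/1890
  (U=0, W=3, Y=1, X=2, Z=1) weight 1/945
  (U=1, W=2, Y=2, X=1, Z=1) weight 8/2205
  (U=1, W=2, Y=2, X=3, Z=1) weight 8/2205
  (U=1, W=3, Y=1, X=0, Z=1) weight 4/2205
  (U=1, W=3, Y=1, X=2, Z=1) weight 8/2205
Group by W:
  weight(W=2) = 62/6615
  weight(W=3) = 31/4410
Total weight = 62/6615 + 31/4410 = 31/1890
P(W=2 | obs) = 62/6615 / 31/1890 = 4/7
P(W=3 | obs) = 31/4410 / 31/1890 = 3/7

P(W = 3 | obs) = 3/7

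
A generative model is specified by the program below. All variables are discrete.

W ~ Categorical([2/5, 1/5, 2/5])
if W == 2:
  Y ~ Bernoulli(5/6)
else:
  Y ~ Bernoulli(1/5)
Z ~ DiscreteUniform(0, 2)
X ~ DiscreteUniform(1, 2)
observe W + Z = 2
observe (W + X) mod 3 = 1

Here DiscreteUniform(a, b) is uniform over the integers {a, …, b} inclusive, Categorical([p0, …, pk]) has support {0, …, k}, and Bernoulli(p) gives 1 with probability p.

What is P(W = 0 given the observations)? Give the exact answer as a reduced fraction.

Enumerate traces; 4 have nonzero weight after conditioning:
  (W=0, Y=0, Z=2, X=1) weight 4/75
  (W=0, Y=1, Z=2, X=1) weight 1/75
  (W=2, Y=0, Z=0, X=2) weight 1/90
  (W=2, Y=1, Z=0, X=2) weight 1/18
Group by W:
  weight(W=0) = 1/15
  weight(W=2) = 1/15
Total weight = 1/15 + 1/15 = 2/15
P(W=0 | obs) = 1/15 / 2/15 = 1/2
P(W=2 | obs) = 1/15 / 2/15 = 1/2

P(W = 0 | obs) = 1/2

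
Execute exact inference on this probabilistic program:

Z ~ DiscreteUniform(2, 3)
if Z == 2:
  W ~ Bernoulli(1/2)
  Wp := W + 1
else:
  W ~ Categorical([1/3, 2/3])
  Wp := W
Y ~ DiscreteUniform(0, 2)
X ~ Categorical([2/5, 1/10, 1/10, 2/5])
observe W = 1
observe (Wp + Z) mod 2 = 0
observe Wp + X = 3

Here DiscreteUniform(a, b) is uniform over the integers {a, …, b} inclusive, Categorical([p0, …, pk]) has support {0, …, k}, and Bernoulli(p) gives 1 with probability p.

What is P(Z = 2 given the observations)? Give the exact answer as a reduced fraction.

P(Z = 2 | obs) = 3/7

Enumerate traces; 6 have nonzero weight after conditioning:
  (Z=2, W=1, Y=0, X=1) weight 1/120
  (Z=2, W=1, Y=1, X=1) weight 1/120
  (Z=2, W=1, Y=2, X=1) weight 1/120
  (Z=3, W=1, Y=0, X=2) weight 1/90
  (Z=3, W=1, Y=1, X=2) weight 1/90
  (Z=3, W=1, Y=2, X=2) weight 1/90
Group by Z:
  weight(Z=2) = 1/40
  weight(Z=3) = 1/30
Total weight = 1/40 + 1/30 = 7/120
P(Z=2 | obs) = 1/40 / 7/120 = 3/7
P(Z=3 | obs) = 1/30 / 7/120 = 4/7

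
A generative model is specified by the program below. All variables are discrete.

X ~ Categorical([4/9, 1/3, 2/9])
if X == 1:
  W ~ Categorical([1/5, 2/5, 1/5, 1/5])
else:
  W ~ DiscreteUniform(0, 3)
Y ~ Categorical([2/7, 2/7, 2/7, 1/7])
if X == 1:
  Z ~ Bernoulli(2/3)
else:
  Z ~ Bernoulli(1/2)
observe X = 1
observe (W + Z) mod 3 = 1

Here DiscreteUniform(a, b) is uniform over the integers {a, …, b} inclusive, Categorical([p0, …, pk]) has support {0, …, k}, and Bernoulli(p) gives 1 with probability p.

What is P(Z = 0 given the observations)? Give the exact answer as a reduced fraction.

Enumerate traces; 12 have nonzero weight after conditioning:
  (X=1, W=0, Y=0, Z=1) weight 4/315
  (X=1, W=0, Y=1, Z=1) weight 4/315
  (X=1, W=0, Y=2, Z=1) weight 4/315
  (X=1, W=0, Y=3, Z=1) weight 2/315
  (X=1, W=1, Y=0, Z=0) weight 4/315
  (X=1, W=1, Y=1, Z=0) weight 4/315
  (X=1, W=1, Y=2, Z=0) weight 4/315
  (X=1, W=1, Y=3, Z=0) weight 2/315
  … 4 more
Group by Z:
  weight(Z=0) = 2/45
  weight(Z=1) = 4/45
Total weight = 2/45 + 4/45 = 2/15
P(Z=0 | obs) = 2/45 / 2/15 = 1/3
P(Z=1 | obs) = 4/45 / 2/15 = 2/3

P(Z = 0 | obs) = 1/3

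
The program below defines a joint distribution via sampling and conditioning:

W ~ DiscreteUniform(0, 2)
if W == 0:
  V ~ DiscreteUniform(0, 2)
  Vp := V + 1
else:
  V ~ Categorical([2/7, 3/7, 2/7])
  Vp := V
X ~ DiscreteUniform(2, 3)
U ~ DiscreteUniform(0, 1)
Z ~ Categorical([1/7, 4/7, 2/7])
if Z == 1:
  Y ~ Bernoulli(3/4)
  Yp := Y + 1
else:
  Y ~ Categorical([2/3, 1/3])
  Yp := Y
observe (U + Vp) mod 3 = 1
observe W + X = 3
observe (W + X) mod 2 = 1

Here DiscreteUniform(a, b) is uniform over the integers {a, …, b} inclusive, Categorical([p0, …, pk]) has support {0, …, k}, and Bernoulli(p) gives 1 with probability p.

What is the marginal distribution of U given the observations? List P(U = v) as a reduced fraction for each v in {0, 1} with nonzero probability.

Enumerate traces; 24 have nonzero weight after conditioning:
  (W=0, V=0, X=3, U=0, Z=0, Y=0) weight 1/378
  (W=0, V=0, X=3, U=0, Z=0, Y=1) weight 1/756
  (W=0, V=0, X=3, U=0, Z=1, Y=0) weight 1/252
  (W=0, V=0, X=3, U=0, Z=1, Y=1) weight 1/84
  (W=0, V=0, X=3, U=0, Z=2, Y=0) weight 1/189
  (W=0, V=0, X=3, U=0, Z=2, Y=1) weight 1/378
  (W=0, V=2, X=3, U=1, Z=0, Y=0) weight 1/378
  (W=0, V=2, X=3, U=1, Z=0, Y=1) weight 1/756
  … 16 more
Group by U:
  weight(U=0) = 4/63
  weight(U=1) = 13/252
Total weight = 4/63 + 13/252 = 29/252
P(U=0 | obs) = 4/63 / 29/252 = 16/29
P(U=1 | obs) = 13/252 / 29/252 = 13/29

P(U=0) = 16/29, P(U=1) = 13/29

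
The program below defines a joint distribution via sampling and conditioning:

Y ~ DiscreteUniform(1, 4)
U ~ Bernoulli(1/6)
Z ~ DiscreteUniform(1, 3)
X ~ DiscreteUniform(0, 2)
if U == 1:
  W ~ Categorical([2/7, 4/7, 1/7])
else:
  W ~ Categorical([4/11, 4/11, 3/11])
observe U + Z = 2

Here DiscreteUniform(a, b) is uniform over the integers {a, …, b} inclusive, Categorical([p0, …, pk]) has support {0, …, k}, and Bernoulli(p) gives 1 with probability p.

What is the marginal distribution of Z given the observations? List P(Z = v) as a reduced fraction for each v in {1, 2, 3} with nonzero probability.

Enumerate traces; 72 have nonzero weight after conditioning:
  (Y=1, U=0, Z=2, X=0, W=0) weight 5/594
  (Y=1, U=0, Z=2, X=0, W=1) weight 5/594
  (Y=1, U=0, Z=2, X=0, W=2) weight 5/792
  (Y=1, U=0, Z=2, X=1, W=0) weight 5/594
  (Y=1, U=0, Z=2, X=1, W=1) weight 5/594
  (Y=1, U=0, Z=2, X=1, W=2) weight 5/792
  (Y=1, U=0, Z=2, X=2, W=0) weight 5/594
  (Y=1, U=0, Z=2, X=2, W=1) weight 5/594
  (Y=1, U=1, Z=1, X=0, W=0) weight 1/756
  … 63 more
Group by Z:
  weight(Z=1) = 1/18
  weight(Z=2) = 5/18
Total weight = 1/18 + 5/18 = 1/3
P(Z=1 | obs) = 1/18 / 1/3 = 1/6
P(Z=2 | obs) = 5/18 / 1/3 = 5/6

P(Z=1) = 1/6, P(Z=2) = 5/6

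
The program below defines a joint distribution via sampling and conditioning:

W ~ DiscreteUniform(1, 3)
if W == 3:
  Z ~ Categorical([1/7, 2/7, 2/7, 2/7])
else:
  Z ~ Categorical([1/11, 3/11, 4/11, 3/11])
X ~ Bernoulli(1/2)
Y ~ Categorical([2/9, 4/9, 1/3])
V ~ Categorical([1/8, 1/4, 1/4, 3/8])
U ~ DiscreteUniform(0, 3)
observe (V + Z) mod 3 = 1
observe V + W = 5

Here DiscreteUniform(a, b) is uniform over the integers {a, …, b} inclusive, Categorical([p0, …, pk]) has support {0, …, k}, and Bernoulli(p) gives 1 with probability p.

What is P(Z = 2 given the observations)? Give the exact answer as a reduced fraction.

P(Z = 2 | obs) = 44/107

Enumerate traces; 48 have nonzero weight after conditioning:
  (W=2, Z=1, X=0, Y=0, V=3, U=0) weight 1/1056
  (W=2, Z=1, X=0, Y=0, V=3, U=1) weight 1/1056
  (W=2, Z=1, X=0, Y=0, V=3, U=2) weight 1/1056
  (W=2, Z=1, X=0, Y=0, V=3, U=3) weight 1/1056
  (W=2, Z=1, X=0, Y=1, V=3, U=0) weight 1/528
  (W=2, Z=1, X=0, Y=1, V=3, U=1) weight 1/528
  (W=2, Z=1, X=0, Y=1, V=3, U=2) weight 1/528
  (W=2, Z=1, X=0, Y=1, V=3, U=3) weight 1/528
  (W=3, Z=2, X=0, Y=0, V=2, U=0) weight 1/1512
  … 39 more
Group by Z:
  weight(Z=1) = 3/88
  weight(Z=2) = 1/42
Total weight = 3/88 + 1/42 = 107/1848
P(Z=1 | obs) = 3/88 / 107/1848 = 63/107
P(Z=2 | obs) = 1/42 / 107/1848 = 44/107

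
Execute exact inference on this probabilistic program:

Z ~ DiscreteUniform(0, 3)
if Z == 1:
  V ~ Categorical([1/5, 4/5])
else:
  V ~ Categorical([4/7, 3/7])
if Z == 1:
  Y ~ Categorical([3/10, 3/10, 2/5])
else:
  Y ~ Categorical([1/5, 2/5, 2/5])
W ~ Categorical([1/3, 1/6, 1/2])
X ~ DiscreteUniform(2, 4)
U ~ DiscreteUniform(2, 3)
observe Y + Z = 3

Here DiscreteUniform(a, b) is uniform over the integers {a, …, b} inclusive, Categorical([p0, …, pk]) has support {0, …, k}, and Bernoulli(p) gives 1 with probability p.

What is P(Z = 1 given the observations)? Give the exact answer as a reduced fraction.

Enumerate traces; 108 have nonzero weight after conditioning:
  (Z=1, V=0, Y=2, W=0, X=2, U=2) weight 1/900
  (Z=1, V=0, Y=2, W=0, X=2, U=3) weight 1/900
  (Z=1, V=0, Y=2, W=0, X=3, U=2) weight 1/900
  (Z=1, V=0, Y=2, W=0, X=3, U=3) weight 1/900
  (Z=1, V=0, Y=2, W=0, X=4, U=2) weight 1/900
  (Z=1, V=0, Y=2, W=0, X=4, U=3) weight 1/900
  (Z=1, V=0, Y=2, W=1, X=2, U=2) weight 1/1800
  (Z=1, V=0, Y=2, W=1, X=2, U=3) weight 1/1800
  (Z=2, V=0, Y=1, W=0, X=2, U=2) weight 1/315
  (Z=3, V=0, Y=0, W=0, X=2, U=2) weight 1/630
  … 98 more
Group by Z:
  weight(Z=1) = 1/10
  weight(Z=2) = 1/10
  weight(Z=3) = 1/20
Total weight = 1/10 + 1/10 + 1/20 = 1/4
P(Z=1 | obs) = 1/10 / 1/4 = 2/5
P(Z=2 | obs) = 1/10 / 1/4 = 2/5
P(Z=3 | obs) = 1/20 / 1/4 = 1/5

P(Z = 1 | obs) = 2/5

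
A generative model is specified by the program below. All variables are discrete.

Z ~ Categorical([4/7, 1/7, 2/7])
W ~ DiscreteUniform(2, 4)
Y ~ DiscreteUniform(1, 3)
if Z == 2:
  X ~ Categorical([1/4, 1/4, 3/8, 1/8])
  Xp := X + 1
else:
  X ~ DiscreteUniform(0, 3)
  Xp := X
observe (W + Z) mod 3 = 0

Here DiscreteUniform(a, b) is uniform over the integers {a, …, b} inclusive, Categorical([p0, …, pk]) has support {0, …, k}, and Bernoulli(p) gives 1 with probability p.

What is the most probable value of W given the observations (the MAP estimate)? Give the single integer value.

argmax_v P(W = v | obs) = 3

Enumerate traces; 36 have nonzero weight after conditioning:
  (Z=0, W=3, Y=1, X=0) weight 1/63
  (Z=0, W=3, Y=1, X=1) weight 1/63
  (Z=0, W=3, Y=1, X=2) weight 1/63
  (Z=0, W=3, Y=1, X=3) weight 1/63
  (Z=0, W=3, Y=2, X=0) weight 1/63
  (Z=0, W=3, Y=2, X=1) weight 1/63
  (Z=0, W=3, Y=2, X=2) weight 1/63
  (Z=0, W=3, Y=2, X=3) weight 1/63
  (Z=1, W=2, Y=1, X=0) weight 1/252
  (Z=2, W=4, Y=1, X=0) weight 1/126
  … 26 more
Group by W:
  weight(W=2) = 1/21
  weight(W=3) = 4/21
  weight(W=4) = 2/21
Total weight = 1/21 + 4/21 + 2/21 = 1/3
P(W=2 | obs) = 1/21 / 1/3 = 1/7
P(W=3 | obs) = 4/21 / 1/3 = 4/7
P(W=4 | obs) = 2/21 / 1/3 = 2/7
argmax = 3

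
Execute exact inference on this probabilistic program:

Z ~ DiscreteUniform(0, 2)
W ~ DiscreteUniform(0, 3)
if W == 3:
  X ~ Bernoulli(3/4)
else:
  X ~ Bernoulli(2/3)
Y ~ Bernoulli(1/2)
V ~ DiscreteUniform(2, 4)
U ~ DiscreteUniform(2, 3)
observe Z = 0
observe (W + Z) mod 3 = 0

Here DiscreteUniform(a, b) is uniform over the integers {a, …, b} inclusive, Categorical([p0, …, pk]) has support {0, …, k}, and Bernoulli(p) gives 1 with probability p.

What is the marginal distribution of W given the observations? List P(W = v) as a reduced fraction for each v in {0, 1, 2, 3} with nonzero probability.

Enumerate traces; 48 have nonzero weight after conditioning:
  (Z=0, W=0, X=0, Y=0, V=2, U=2) weight 1/432
  (Z=0, W=0, X=0, Y=0, V=2, U=3) weight 1/432
  (Z=0, W=0, X=0, Y=0, V=3, U=2) weight 1/432
  (Z=0, W=0, X=0, Y=0, V=3, U=3) weight 1/432
  (Z=0, W=0, X=0, Y=0, V=4, U=2) weight 1/432
  (Z=0, W=0, X=0, Y=0, V=4, U=3) weight 1/432
  (Z=0, W=0, X=0, Y=1, V=2, U=2) weight 1/432
  (Z=0, W=0, X=0, Y=1, V=2, U=3) weight 1/432
  (Z=0, W=3, X=0, Y=0, V=2, U=2) weight 1/576
  … 39 more
Group by W:
  weight(W=0) = 1/12
  weight(W=3) = 1/12
Total weight = 1/12 + 1/12 = 1/6
P(W=0 | obs) = 1/12 / 1/6 = 1/2
P(W=3 | obs) = 1/12 / 1/6 = 1/2

P(W=0) = 1/2, P(W=3) = 1/2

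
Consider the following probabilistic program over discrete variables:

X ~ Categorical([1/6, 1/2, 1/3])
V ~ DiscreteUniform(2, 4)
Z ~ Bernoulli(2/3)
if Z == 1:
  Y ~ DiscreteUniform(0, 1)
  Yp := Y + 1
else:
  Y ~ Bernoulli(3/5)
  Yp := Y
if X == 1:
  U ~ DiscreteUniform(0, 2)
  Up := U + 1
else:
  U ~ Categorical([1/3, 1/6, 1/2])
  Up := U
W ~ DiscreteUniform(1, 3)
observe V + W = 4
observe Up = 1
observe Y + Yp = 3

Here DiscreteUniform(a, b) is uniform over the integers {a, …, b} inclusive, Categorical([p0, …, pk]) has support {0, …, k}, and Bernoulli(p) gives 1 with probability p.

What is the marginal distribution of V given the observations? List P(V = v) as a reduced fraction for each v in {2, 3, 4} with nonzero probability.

Enumerate traces; 6 have nonzero weight after conditioning:
  (X=0, V=2, Z=1, Y=1, U=1, W=2) weight 1/972
  (X=0, V=3, Z=1, Y=1, U=1, W=1) weight 1/972
  (X=1, V=2, Z=1, Y=1, U=0, W=2) weight 1/162
  (X=1, V=3, Z=1, Y=1, U=0, W=1) weight 1/162
  (X=2, V=2, Z=1, Y=1, U=1, W=2) weight 1/486
  (X=2, V=3, Z=1, Y=1, U=1, W=1) weight 1/486
Group by V:
  weight(V=2) = 1/108
  weight(V=3) = 1/108
Total weight = 1/108 + 1/108 = 1/54
P(V=2 | obs) = 1/108 / 1/54 = 1/2
P(V=3 | obs) = 1/108 / 1/54 = 1/2

P(V=2) = 1/2, P(V=3) = 1/2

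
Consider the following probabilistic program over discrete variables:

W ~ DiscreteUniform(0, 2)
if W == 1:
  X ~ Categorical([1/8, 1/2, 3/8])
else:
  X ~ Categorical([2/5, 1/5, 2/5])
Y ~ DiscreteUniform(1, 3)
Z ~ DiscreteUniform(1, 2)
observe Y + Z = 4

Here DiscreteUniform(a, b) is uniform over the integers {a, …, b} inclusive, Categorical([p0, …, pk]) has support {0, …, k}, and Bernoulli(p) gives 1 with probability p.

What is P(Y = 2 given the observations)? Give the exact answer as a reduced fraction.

Enumerate traces; 18 have nonzero weight after conditioning:
  (W=0, X=0, Y=2, Z=2) weight 1/45
  (W=0, X=0, Y=3, Z=1) weight 1/45
  (W=0, X=1, Y=2, Z=2) weight 1/90
  (W=0, X=1, Y=3, Z=1) weight 1/90
  (W=0, X=2, Y=2, Z=2) weight 1/45
  (W=0, X=2, Y=3, Z=1) weight 1/45
  (W=1, X=0, Y=2, Z=2) weight 1/144
  (W=1, X=0, Y=3, Z=1) weight 1/144
  … 10 more
Group by Y:
  weight(Y=2) = 1/6
  weight(Y=3) = 1/6
Total weight = 1/6 + 1/6 = 1/3
P(Y=2 | obs) = 1/6 / 1/3 = 1/2
P(Y=3 | obs) = 1/6 / 1/3 = 1/2

P(Y = 2 | obs) = 1/2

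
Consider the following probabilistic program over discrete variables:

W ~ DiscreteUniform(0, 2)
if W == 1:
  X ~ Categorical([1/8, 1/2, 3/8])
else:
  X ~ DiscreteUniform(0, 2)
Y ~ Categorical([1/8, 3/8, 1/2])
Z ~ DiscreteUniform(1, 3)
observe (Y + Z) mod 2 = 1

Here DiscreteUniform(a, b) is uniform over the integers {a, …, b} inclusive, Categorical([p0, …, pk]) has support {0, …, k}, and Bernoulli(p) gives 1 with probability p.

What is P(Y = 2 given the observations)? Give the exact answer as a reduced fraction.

Enumerate traces; 45 have nonzero weight after conditioning:
  (W=0, X=0, Y=0, Z=1) weight 1/216
  (W=0, X=0, Y=0, Z=3) weight 1/216
  (W=0, X=0, Y=1, Z=2) weight 1/72
  (W=0, X=0, Y=2, Z=1) weight 1/54
  (W=0, X=0, Y=2, Z=3) weight 1/54
  (W=0, X=1, Y=0, Z=1) weight 1/216
  (W=0, X=1, Y=0, Z=3) weight 1/216
  (W=0, X=1, Y=1, Z=2) weight 1/72
  … 37 more
Group by Y:
  weight(Y=0) = 1/12
  weight(Y=1) = 1/8
  weight(Y=2) = 1/3
Total weight = 1/12 + 1/8 + 1/3 = 13/24
P(Y=0 | obs) = 1/12 / 13/24 = 2/13
P(Y=1 | obs) = 1/8 / 13/24 = 3/13
P(Y=2 | obs) = 1/3 / 13/24 = 8/13

P(Y = 2 | obs) = 8/13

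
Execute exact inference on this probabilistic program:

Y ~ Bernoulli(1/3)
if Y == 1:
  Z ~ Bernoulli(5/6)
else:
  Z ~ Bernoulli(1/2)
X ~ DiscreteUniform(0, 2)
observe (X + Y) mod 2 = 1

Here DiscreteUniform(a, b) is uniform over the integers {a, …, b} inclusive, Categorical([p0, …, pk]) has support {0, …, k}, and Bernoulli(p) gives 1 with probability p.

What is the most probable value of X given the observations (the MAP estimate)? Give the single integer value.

argmax_v P(X = v | obs) = 1

Enumerate traces; 6 have nonzero weight after conditioning:
  (Y=0, Z=0, X=1) weight 1/9
  (Y=0, Z=1, X=1) weight 1/9
  (Y=1, Z=0, X=0) weight 1/54
  (Y=1, Z=0, X=2) weight 1/54
  (Y=1, Z=1, X=0) weight 5/54
  (Y=1, Z=1, X=2) weight 5/54
Group by X:
  weight(X=0) = 1/9
  weight(X=1) = 2/9
  weight(X=2) = 1/9
Total weight = 1/9 + 2/9 + 1/9 = 4/9
P(X=0 | obs) = 1/9 / 4/9 = 1/4
P(X=1 | obs) = 2/9 / 4/9 = 1/2
P(X=2 | obs) = 1/9 / 4/9 = 1/4
argmax = 1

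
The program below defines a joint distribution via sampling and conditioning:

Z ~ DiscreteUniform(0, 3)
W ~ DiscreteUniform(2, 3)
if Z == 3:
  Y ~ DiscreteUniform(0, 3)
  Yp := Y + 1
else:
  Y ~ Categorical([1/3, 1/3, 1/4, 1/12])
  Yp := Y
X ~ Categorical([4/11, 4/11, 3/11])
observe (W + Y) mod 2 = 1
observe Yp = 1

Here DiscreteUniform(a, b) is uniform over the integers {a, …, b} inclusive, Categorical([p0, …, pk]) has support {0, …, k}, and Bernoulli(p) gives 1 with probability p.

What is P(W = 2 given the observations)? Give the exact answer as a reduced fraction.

Enumerate traces; 12 have nonzero weight after conditioning:
  (Z=0, W=2, Y=1, X=0) weight 1/66
  (Z=0, W=2, Y=1, X=1) weight 1/66
  (Z=0, W=2, Y=1, X=2) weight 1/88
  (Z=1, W=2, Y=1, X=0) weight 1/66
  (Z=1, W=2, Y=1, X=1) weight 1/66
  (Z=1, W=2, Y=1, X=2) weight 1/88
  (Z=2, W=2, Y=1, X=0) weight 1/66
  (Z=2, W=2, Y=1, X=1) weight 1/66
  (Z=3, W=3, Y=0, X=0) weight 1/88
  … 3 more
Group by W:
  weight(W=2) = 1/8
  weight(W=3) = 1/32
Total weight = 1/8 + 1/32 = 5/32
P(W=2 | obs) = 1/8 / 5/32 = 4/5
P(W=3 | obs) = 1/32 / 5/32 = 1/5

P(W = 2 | obs) = 4/5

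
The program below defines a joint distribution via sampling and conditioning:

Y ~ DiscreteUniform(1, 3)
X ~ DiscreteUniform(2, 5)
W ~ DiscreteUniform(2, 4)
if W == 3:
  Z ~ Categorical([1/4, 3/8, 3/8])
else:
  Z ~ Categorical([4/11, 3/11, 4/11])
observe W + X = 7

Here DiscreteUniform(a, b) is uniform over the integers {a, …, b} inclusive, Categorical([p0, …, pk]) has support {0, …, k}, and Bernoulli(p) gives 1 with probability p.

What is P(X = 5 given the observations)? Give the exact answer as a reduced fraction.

P(X = 5 | obs) = 1/3

Enumerate traces; 27 have nonzero weight after conditioning:
  (Y=1, X=3, W=4, Z=0) weight 1/99
  (Y=1, X=3, W=4, Z=1) weight 1/132
  (Y=1, X=3, W=4, Z=2) weight 1/99
  (Y=1, X=4, W=3, Z=0) weight 1/144
  (Y=1, X=4, W=3, Z=1) weight 1/96
  (Y=1, X=4, W=3, Z=2) weight 1/96
  (Y=1, X=5, W=2, Z=0) weight 1/99
  (Y=1, X=5, W=2, Z=1) weight 1/132
  … 19 more
Group by X:
  weight(X=3) = 1/12
  weight(X=4) = 1/12
  weight(X=5) = 1/12
Total weight = 1/12 + 1/12 + 1/12 = 1/4
P(X=3 | obs) = 1/12 / 1/4 = 1/3
P(X=4 | obs) = 1/12 / 1/4 = 1/3
P(X=5 | obs) = 1/12 / 1/4 = 1/3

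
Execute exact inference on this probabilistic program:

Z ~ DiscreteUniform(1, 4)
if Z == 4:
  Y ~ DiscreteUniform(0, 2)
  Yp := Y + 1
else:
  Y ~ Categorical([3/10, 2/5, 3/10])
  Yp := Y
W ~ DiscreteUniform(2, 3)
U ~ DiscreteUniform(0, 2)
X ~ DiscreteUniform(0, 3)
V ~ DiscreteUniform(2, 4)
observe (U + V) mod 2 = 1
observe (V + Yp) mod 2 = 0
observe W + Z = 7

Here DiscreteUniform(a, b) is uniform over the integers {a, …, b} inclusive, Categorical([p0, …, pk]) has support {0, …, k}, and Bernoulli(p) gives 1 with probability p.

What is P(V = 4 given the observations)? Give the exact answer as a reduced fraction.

Enumerate traces; 24 have nonzero weight after conditioning:
  (Z=4, Y=0, W=3, U=0, X=0, V=3) weight 1/864
  (Z=4, Y=0, W=3, U=0, X=1, V=3) weight 1/864
  (Z=4, Y=0, W=3, U=0, X=2, V=3) weight 1/864
  (Z=4, Y=0, W=3, U=0, X=3, V=3) weight 1/864
  (Z=4, Y=0, W=3, U=2, X=0, V=3) weight 1/864
  (Z=4, Y=0, W=3, U=2, X=1, V=3) weight 1/864
  (Z=4, Y=0, W=3, U=2, X=2, V=3) weight 1/864
  (Z=4, Y=0, W=3, U=2, X=3, V=3) weight 1/864
  (Z=4, Y=1, W=3, U=1, X=0, V=2) weight 1/864
  (Z=4, Y=1, W=3, U=1, X=0, V=4) weight 1/864
  … 14 more
Group by V:
  weight(V=2) = 1/216
  weight(V=3) = 1/54
  weight(V=4) = 1/216
Total weight = 1/216 + 1/54 + 1/216 = 1/36
P(V=2 | obs) = 1/216 / 1/36 = 1/6
P(V=3 | obs) = 1/54 / 1/36 = 2/3
P(V=4 | obs) = 1/216 / 1/36 = 1/6

P(V = 4 | obs) = 1/6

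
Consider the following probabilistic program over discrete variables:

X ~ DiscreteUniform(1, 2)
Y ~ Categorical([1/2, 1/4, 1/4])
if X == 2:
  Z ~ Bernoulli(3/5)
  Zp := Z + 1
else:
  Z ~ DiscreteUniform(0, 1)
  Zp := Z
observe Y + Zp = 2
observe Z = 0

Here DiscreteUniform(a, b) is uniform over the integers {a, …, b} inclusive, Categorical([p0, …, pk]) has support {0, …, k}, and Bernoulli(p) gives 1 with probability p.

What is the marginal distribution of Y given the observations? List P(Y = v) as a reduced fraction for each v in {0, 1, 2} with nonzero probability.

Enumerate traces; 2 have nonzero weight after conditioning:
  (X=1, Y=2, Z=0) weight 1/16
  (X=2, Y=1, Z=0) weight 1/20
Group by Y:
  weight(Y=1) = 1/20
  weight(Y=2) = 1/16
Total weight = 1/20 + 1/16 = 9/80
P(Y=1 | obs) = 1/20 / 9/80 = 4/9
P(Y=2 | obs) = 1/16 / 9/80 = 5/9

P(Y=1) = 4/9, P(Y=2) = 5/9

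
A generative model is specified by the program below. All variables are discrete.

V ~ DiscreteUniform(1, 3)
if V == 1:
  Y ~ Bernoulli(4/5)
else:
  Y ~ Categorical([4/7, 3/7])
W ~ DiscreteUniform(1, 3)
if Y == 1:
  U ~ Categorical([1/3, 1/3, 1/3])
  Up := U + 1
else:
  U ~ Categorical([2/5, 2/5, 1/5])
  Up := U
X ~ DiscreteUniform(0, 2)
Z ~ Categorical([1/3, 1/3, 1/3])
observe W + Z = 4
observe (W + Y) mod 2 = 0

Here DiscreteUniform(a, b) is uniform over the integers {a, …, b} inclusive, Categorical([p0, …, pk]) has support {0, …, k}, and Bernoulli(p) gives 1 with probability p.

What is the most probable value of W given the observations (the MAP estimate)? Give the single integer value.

argmax_v P(W = v | obs) = 3

Enumerate traces; 54 have nonzero weight after conditioning:
  (V=1, Y=0, W=2, U=0, X=0, Z=2) weight 2/2025
  (V=1, Y=0, W=2, U=0, X=1, Z=2) weight 2/2025
  (V=1, Y=0, W=2, U=0, X=2, Z=2) weight 2/2025
  (V=1, Y=0, W=2, U=1, X=0, Z=2) weight 2/2025
  (V=1, Y=0, W=2, U=1, X=1, Z=2) weight 2/2025
  (V=1, Y=0, W=2, U=1, X=2, Z=2) weight 2/2025
  (V=1, Y=0, W=2, U=2, X=0, Z=2) weight 1/2025
  (V=1, Y=0, W=2, U=2, X=1, Z=2) weight 1/2025
  (V=1, Y=1, W=3, U=0, X=0, Z=1) weight 4/1215
  … 45 more
Group by W:
  weight(W=2) = 47/945
  weight(W=3) = 58/945
Total weight = 47/945 + 58/945 = 1/9
P(W=2 | obs) = 47/945 / 1/9 = 47/105
P(W=3 | obs) = 58/945 / 1/9 = 58/105
argmax = 3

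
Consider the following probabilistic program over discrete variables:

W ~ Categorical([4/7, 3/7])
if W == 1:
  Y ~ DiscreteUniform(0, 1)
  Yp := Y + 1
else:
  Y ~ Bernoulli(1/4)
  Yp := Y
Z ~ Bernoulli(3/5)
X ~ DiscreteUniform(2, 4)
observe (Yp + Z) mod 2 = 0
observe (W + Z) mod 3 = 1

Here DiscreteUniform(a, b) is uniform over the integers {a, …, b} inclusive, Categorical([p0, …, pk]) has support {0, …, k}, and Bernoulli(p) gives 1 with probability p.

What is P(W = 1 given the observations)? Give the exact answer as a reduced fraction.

P(W = 1 | obs) = 1/2

Enumerate traces; 6 have nonzero weight after conditioning:
  (W=0, Y=1, Z=1, X=2) weight 1/35
  (W=0, Y=1, Z=1, X=3) weight 1/35
  (W=0, Y=1, Z=1, X=4) weight 1/35
  (W=1, Y=1, Z=0, X=2) weight 1/35
  (W=1, Y=1, Z=0, X=3) weight 1/35
  (W=1, Y=1, Z=0, X=4) weight 1/35
Group by W:
  weight(W=0) = 3/35
  weight(W=1) = 3/35
Total weight = 3/35 + 3/35 = 6/35
P(W=0 | obs) = 3/35 / 6/35 = 1/2
P(W=1 | obs) = 3/35 / 6/35 = 1/2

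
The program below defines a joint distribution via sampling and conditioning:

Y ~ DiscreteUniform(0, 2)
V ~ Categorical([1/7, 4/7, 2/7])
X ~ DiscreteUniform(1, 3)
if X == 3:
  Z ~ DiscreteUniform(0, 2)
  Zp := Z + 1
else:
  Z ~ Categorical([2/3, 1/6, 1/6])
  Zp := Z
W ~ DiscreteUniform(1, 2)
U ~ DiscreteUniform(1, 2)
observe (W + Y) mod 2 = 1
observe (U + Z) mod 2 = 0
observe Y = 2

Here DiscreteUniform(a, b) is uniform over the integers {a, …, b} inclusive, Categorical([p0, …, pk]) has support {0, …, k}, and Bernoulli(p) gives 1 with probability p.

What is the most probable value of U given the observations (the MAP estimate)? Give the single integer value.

argmax_v P(U = v | obs) = 2

Enumerate traces; 27 have nonzero weight after conditioning:
  (Y=2, V=0, X=1, Z=0, W=1, U=2) weight 1/378
  (Y=2, V=0, X=1, Z=1, W=1, U=1) weight 1/1512
  (Y=2, V=0, X=1, Z=2, W=1, U=2) weight 1/1512
  (Y=2, V=0, X=2, Z=0, W=1, U=2) weight 1/378
  (Y=2, V=0, X=2, Z=1, W=1, U=1) weight 1/1512
  (Y=2, V=0, X=2, Z=2, W=1, U=2) weight 1/1512
  (Y=2, V=0, X=3, Z=0, W=1, U=2) weight 1/756
  (Y=2, V=0, X=3, Z=1, W=1, U=1) weight 1/756
  … 19 more
Group by U:
  weight(U=1) = 1/54
  weight(U=2) = 7/108
Total weight = 1/54 + 7/108 = 1/12
P(U=1 | obs) = 1/54 / 1/12 = 2/9
P(U=2 | obs) = 7/108 / 1/12 = 7/9
argmax = 2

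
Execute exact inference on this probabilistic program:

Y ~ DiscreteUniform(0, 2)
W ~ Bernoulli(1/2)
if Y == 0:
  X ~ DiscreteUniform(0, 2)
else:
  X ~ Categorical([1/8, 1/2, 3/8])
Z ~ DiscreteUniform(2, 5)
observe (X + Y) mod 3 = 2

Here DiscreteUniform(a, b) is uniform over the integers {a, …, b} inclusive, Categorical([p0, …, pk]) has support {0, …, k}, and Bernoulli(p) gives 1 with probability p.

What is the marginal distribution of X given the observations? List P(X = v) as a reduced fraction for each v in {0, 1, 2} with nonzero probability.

P(X=0) = 3/23, P(X=1) = 12/23, P(X=2) = 8/23

Enumerate traces; 24 have nonzero weight after conditioning:
  (Y=0, W=0, X=2, Z=2) weight 1/72
  (Y=0, W=0, X=2, Z=3) weight 1/72
  (Y=0, W=0, X=2, Z=4) weight 1/72
  (Y=0, W=0, X=2, Z=5) weight 1/72
  (Y=0, W=1, X=2, Z=2) weight 1/72
  (Y=0, W=1, X=2, Z=3) weight 1/72
  (Y=0, W=1, X=2, Z=4) weight 1/72
  (Y=0, W=1, X=2, Z=5) weight 1/72
  (Y=1, W=0, X=1, Z=2) weight 1/48
  (Y=2, W=0, X=0, Z=2) weight 1/192
  … 14 more
Group by X:
  weight(X=0) = 1/24
  weight(X=1) = 1/6
  weight(X=2) = 1/9
Total weight = 1/24 + 1/6 + 1/9 = 23/72
P(X=0 | obs) = 1/24 / 23/72 = 3/23
P(X=1 | obs) = 1/6 / 23/72 = 12/23
P(X=2 | obs) = 1/9 / 23/72 = 8/23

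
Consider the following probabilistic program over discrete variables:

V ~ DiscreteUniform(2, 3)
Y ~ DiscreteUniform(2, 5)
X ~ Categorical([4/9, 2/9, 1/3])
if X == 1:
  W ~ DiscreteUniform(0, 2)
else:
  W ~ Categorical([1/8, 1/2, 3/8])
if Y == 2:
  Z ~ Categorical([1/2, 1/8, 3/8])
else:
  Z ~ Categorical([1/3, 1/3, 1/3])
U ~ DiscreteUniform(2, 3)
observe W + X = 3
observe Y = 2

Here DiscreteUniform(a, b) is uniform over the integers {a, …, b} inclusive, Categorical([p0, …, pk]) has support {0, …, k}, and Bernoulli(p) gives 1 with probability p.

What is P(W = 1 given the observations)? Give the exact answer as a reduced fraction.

Enumerate traces; 24 have nonzero weight after conditioning:
  (V=2, Y=2, X=1, W=2, Z=0, U=2) weight 1/432
  (V=2, Y=2, X=1, W=2, Z=0, U=3) weight 1/432
  (V=2, Y=2, X=1, W=2, Z=1, U=2) weight 1/1728
  (V=2, Y=2, X=1, W=2, Z=1, U=3) weight 1/1728
  (V=2, Y=2, X=1, W=2, Z=2, U=2) weight 1/576
  (V=2, Y=2, X=1, W=2, Z=2, U=3) weight 1/576
  (V=2, Y=2, X=2, W=1, Z=0, U=2) weight 1/192
  (V=2, Y=2, X=2, W=1, Z=0, U=3) weight 1/192
  … 16 more
Group by W:
  weight(W=1) = 1/24
  weight(W=2) = 1/54
Total weight = 1/24 + 1/54 = 13/216
P(W=1 | obs) = 1/24 / 13/216 = 9/13
P(W=2 | obs) = 1/54 / 13/216 = 4/13

P(W = 1 | obs) = 9/13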